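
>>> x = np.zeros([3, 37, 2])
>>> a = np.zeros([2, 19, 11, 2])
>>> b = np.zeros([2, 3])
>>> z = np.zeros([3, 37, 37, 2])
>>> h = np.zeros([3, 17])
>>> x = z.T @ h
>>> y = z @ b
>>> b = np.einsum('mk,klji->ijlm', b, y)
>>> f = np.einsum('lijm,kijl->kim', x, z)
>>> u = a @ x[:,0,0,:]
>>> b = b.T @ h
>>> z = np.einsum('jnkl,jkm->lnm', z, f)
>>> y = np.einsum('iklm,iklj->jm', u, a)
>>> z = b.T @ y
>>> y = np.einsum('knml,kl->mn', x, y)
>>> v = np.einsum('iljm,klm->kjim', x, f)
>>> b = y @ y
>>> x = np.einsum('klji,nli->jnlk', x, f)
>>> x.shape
(37, 3, 37, 2)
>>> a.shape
(2, 19, 11, 2)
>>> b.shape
(37, 37)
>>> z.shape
(17, 37, 37, 17)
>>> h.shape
(3, 17)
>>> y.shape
(37, 37)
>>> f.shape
(3, 37, 17)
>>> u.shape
(2, 19, 11, 17)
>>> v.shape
(3, 37, 2, 17)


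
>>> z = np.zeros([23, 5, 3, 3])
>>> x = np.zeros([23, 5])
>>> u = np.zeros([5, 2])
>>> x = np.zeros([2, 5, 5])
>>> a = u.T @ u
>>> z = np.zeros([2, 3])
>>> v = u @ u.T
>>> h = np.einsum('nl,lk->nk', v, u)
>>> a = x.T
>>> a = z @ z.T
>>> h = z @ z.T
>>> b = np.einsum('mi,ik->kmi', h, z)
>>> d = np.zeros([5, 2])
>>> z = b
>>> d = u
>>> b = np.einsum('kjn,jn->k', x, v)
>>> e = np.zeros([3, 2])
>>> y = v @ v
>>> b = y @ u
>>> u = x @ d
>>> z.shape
(3, 2, 2)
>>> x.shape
(2, 5, 5)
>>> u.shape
(2, 5, 2)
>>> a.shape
(2, 2)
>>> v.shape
(5, 5)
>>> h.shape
(2, 2)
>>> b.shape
(5, 2)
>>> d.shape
(5, 2)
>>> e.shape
(3, 2)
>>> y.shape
(5, 5)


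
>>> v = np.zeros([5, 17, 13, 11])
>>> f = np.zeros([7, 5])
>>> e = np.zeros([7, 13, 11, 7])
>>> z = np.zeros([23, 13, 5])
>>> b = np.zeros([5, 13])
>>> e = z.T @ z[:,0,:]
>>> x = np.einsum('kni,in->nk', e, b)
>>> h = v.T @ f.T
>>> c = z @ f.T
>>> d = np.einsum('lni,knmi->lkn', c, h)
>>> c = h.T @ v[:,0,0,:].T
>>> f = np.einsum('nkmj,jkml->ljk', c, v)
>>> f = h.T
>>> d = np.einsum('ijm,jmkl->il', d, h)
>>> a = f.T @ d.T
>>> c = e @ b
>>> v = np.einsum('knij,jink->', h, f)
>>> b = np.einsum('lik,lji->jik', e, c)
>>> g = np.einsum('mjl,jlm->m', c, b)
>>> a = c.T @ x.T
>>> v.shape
()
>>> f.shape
(7, 17, 13, 11)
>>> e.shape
(5, 13, 5)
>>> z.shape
(23, 13, 5)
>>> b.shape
(13, 13, 5)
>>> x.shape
(13, 5)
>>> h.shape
(11, 13, 17, 7)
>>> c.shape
(5, 13, 13)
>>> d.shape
(23, 7)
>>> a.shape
(13, 13, 13)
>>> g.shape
(5,)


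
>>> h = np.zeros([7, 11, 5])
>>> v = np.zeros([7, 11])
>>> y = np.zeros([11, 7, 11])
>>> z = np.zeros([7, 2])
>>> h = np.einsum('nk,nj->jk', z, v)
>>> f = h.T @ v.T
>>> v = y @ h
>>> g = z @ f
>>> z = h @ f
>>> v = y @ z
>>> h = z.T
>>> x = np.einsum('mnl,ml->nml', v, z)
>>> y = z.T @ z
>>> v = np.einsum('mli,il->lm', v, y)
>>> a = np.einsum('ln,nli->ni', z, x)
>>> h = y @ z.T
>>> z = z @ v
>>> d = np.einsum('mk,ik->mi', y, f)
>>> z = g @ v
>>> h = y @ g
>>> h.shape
(7, 7)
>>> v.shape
(7, 11)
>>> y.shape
(7, 7)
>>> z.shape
(7, 11)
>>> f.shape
(2, 7)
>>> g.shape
(7, 7)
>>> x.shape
(7, 11, 7)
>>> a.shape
(7, 7)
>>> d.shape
(7, 2)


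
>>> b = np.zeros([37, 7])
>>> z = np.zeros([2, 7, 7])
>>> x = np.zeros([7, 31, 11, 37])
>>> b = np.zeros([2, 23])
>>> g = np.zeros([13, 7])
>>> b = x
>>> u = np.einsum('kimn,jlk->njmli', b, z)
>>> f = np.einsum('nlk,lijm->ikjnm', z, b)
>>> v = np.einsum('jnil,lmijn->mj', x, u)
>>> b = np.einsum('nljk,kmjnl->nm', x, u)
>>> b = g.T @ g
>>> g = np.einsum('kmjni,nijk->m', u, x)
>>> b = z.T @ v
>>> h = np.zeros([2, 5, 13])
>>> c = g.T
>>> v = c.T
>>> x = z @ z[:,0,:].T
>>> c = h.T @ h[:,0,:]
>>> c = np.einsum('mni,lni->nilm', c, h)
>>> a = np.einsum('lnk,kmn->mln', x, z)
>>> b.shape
(7, 7, 7)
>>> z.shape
(2, 7, 7)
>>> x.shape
(2, 7, 2)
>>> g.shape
(2,)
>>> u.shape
(37, 2, 11, 7, 31)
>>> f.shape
(31, 7, 11, 2, 37)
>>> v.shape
(2,)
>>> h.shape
(2, 5, 13)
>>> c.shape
(5, 13, 2, 13)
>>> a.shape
(7, 2, 7)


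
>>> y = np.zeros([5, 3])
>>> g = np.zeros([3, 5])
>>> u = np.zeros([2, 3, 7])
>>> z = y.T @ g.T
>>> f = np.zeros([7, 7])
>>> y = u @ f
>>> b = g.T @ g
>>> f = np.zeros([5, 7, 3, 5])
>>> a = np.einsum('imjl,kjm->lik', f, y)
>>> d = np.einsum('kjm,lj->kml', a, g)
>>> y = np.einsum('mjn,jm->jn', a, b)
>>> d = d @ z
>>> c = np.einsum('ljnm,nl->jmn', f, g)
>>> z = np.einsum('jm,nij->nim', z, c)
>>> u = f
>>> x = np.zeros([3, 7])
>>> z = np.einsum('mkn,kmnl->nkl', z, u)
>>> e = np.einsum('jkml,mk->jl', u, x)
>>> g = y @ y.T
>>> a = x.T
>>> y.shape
(5, 2)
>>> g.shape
(5, 5)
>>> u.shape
(5, 7, 3, 5)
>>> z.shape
(3, 5, 5)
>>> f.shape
(5, 7, 3, 5)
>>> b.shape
(5, 5)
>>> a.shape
(7, 3)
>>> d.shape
(5, 2, 3)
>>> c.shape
(7, 5, 3)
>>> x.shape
(3, 7)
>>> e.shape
(5, 5)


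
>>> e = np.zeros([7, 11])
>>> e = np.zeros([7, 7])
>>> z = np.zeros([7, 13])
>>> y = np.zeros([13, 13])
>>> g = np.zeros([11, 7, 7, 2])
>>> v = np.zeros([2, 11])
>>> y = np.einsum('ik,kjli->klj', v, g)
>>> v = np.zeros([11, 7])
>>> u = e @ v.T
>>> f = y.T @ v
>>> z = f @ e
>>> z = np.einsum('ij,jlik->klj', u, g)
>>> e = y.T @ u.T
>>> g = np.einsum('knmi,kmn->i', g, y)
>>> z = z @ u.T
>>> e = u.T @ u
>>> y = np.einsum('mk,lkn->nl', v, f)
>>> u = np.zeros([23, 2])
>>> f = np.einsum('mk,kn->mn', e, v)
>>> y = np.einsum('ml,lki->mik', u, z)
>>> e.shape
(11, 11)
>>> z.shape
(2, 7, 7)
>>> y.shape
(23, 7, 7)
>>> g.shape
(2,)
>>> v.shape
(11, 7)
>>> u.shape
(23, 2)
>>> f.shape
(11, 7)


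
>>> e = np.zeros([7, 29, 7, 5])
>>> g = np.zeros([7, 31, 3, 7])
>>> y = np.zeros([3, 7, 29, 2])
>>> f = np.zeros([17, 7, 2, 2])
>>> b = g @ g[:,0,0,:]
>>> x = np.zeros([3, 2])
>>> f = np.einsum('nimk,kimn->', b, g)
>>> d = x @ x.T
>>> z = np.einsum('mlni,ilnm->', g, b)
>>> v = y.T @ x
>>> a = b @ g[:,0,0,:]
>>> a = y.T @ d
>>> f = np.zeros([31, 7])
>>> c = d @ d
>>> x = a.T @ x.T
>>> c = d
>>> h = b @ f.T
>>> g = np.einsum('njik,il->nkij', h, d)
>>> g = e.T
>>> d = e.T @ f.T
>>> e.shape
(7, 29, 7, 5)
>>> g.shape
(5, 7, 29, 7)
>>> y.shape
(3, 7, 29, 2)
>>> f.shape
(31, 7)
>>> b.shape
(7, 31, 3, 7)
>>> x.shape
(3, 7, 29, 3)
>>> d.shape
(5, 7, 29, 31)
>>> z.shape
()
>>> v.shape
(2, 29, 7, 2)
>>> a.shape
(2, 29, 7, 3)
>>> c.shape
(3, 3)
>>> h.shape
(7, 31, 3, 31)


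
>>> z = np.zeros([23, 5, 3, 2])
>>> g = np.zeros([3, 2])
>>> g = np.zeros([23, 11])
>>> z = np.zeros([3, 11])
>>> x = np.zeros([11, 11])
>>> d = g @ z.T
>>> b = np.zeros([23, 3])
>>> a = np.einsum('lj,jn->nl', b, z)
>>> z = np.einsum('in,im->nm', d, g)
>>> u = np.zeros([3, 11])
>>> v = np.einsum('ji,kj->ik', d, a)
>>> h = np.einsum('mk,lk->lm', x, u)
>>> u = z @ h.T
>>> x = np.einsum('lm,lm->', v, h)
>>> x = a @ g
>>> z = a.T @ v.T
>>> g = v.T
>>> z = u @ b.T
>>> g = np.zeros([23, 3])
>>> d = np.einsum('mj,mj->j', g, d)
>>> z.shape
(3, 23)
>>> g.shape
(23, 3)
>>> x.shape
(11, 11)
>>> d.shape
(3,)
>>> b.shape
(23, 3)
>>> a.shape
(11, 23)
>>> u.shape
(3, 3)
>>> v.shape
(3, 11)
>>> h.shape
(3, 11)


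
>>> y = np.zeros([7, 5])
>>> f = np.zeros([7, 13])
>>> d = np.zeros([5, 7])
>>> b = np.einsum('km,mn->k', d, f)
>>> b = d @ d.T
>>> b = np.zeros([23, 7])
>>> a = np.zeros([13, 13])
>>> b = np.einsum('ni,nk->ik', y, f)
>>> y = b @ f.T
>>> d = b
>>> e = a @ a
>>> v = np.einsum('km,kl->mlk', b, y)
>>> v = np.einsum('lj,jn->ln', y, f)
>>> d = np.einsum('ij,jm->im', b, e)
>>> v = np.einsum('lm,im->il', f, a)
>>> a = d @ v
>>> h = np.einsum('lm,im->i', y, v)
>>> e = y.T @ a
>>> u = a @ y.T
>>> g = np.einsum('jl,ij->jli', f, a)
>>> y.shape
(5, 7)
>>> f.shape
(7, 13)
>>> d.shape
(5, 13)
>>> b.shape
(5, 13)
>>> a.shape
(5, 7)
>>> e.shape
(7, 7)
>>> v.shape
(13, 7)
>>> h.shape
(13,)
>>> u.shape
(5, 5)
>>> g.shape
(7, 13, 5)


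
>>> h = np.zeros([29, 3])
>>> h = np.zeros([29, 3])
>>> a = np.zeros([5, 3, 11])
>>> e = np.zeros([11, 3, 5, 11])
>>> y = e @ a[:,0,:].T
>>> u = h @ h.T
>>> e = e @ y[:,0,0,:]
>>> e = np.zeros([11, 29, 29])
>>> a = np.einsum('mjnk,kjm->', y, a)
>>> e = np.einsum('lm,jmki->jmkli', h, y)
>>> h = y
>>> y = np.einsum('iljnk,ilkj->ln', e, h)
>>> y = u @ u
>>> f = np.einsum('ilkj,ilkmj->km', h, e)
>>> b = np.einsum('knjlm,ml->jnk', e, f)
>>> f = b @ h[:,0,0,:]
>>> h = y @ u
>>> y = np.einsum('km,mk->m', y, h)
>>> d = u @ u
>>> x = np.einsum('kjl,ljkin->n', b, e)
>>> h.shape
(29, 29)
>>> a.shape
()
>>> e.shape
(11, 3, 5, 29, 5)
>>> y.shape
(29,)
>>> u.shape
(29, 29)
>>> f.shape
(5, 3, 5)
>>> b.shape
(5, 3, 11)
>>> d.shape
(29, 29)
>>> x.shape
(5,)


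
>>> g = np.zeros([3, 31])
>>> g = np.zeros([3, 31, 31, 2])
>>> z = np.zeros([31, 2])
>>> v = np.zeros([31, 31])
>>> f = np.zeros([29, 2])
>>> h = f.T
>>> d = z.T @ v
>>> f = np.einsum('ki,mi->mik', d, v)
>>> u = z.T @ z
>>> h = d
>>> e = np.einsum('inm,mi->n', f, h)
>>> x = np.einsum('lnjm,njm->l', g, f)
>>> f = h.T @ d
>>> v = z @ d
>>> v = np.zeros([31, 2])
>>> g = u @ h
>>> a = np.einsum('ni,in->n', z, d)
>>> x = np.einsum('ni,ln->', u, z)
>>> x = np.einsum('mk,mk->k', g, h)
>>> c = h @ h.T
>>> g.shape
(2, 31)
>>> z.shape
(31, 2)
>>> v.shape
(31, 2)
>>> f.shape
(31, 31)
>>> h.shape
(2, 31)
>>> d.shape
(2, 31)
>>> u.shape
(2, 2)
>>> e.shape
(31,)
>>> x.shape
(31,)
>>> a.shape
(31,)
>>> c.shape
(2, 2)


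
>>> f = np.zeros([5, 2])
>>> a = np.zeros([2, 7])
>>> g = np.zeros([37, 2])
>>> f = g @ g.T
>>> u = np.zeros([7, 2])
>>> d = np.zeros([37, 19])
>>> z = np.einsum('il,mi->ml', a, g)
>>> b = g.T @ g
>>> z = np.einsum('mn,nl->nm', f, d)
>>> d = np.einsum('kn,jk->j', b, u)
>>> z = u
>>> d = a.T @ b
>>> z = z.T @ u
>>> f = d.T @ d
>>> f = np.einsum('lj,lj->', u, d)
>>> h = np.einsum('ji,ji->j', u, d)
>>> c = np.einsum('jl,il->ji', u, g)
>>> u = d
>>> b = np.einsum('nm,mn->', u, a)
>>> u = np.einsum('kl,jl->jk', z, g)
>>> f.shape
()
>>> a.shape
(2, 7)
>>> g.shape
(37, 2)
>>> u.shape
(37, 2)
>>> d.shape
(7, 2)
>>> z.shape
(2, 2)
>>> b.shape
()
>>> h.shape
(7,)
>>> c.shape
(7, 37)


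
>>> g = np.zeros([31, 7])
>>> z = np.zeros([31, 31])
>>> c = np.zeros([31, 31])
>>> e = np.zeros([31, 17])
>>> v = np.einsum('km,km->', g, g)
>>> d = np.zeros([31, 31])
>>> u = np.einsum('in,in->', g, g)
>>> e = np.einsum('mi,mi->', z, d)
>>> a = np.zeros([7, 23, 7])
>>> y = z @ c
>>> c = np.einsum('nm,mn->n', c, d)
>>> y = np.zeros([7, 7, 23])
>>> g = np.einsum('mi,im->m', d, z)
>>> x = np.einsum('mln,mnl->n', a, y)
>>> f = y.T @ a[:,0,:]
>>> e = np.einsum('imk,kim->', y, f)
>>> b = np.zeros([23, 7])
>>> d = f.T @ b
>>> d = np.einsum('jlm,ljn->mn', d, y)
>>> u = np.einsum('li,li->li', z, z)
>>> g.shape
(31,)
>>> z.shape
(31, 31)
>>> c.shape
(31,)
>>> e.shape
()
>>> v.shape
()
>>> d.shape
(7, 23)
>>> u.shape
(31, 31)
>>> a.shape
(7, 23, 7)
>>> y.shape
(7, 7, 23)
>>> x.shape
(7,)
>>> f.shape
(23, 7, 7)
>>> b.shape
(23, 7)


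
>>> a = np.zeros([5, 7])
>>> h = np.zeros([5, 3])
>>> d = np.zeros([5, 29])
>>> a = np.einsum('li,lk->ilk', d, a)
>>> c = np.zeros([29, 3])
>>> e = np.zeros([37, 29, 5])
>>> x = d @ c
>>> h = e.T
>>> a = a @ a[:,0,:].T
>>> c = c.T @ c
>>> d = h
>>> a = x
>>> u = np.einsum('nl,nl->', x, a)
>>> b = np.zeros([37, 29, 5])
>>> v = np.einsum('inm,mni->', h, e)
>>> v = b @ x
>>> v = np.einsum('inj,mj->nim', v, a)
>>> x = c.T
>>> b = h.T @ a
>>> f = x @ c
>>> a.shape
(5, 3)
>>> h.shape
(5, 29, 37)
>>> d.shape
(5, 29, 37)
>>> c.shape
(3, 3)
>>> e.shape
(37, 29, 5)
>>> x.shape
(3, 3)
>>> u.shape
()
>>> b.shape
(37, 29, 3)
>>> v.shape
(29, 37, 5)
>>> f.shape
(3, 3)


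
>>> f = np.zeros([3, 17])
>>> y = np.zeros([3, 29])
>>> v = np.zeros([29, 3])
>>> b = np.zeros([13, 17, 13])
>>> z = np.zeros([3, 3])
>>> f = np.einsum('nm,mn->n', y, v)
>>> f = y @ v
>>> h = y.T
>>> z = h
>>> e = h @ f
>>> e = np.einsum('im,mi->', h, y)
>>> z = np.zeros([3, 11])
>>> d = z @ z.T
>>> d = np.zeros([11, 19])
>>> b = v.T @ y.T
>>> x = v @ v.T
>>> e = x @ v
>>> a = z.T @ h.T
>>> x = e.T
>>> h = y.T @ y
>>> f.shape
(3, 3)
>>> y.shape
(3, 29)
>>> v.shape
(29, 3)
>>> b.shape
(3, 3)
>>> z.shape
(3, 11)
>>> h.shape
(29, 29)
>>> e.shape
(29, 3)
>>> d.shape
(11, 19)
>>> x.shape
(3, 29)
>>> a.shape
(11, 29)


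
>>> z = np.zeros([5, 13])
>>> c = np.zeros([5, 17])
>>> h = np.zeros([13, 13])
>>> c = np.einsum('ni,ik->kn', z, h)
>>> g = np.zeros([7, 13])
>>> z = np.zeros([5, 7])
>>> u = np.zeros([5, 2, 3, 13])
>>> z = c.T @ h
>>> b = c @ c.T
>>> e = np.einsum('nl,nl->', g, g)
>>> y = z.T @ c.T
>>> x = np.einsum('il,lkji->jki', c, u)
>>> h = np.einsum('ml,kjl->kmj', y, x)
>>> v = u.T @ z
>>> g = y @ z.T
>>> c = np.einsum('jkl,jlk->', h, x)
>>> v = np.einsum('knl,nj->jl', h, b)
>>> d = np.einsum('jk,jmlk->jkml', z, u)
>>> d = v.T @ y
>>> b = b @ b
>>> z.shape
(5, 13)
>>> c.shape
()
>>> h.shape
(3, 13, 2)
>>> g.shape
(13, 5)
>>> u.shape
(5, 2, 3, 13)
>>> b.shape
(13, 13)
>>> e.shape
()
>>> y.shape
(13, 13)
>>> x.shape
(3, 2, 13)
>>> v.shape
(13, 2)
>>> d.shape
(2, 13)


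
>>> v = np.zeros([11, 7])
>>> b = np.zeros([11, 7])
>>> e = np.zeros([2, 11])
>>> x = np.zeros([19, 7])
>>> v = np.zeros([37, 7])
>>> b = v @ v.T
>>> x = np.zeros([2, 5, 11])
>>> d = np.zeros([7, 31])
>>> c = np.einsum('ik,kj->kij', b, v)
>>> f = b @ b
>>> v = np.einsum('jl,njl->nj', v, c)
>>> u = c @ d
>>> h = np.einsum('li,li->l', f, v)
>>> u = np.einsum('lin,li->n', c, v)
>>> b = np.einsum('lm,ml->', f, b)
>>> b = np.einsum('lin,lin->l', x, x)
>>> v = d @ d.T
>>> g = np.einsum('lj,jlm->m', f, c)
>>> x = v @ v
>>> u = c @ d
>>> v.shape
(7, 7)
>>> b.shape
(2,)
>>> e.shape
(2, 11)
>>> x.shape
(7, 7)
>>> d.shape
(7, 31)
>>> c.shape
(37, 37, 7)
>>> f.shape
(37, 37)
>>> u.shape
(37, 37, 31)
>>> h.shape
(37,)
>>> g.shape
(7,)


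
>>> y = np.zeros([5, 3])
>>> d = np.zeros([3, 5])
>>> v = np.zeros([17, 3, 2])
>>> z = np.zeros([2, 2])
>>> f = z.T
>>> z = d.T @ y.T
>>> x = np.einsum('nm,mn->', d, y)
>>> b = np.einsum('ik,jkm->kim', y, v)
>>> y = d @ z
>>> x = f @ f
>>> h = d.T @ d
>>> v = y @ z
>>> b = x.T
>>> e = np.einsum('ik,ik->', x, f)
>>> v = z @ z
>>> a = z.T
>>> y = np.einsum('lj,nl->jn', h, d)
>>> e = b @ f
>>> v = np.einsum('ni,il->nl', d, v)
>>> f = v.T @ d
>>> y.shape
(5, 3)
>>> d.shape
(3, 5)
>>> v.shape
(3, 5)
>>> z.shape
(5, 5)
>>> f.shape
(5, 5)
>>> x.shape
(2, 2)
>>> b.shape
(2, 2)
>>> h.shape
(5, 5)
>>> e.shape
(2, 2)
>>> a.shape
(5, 5)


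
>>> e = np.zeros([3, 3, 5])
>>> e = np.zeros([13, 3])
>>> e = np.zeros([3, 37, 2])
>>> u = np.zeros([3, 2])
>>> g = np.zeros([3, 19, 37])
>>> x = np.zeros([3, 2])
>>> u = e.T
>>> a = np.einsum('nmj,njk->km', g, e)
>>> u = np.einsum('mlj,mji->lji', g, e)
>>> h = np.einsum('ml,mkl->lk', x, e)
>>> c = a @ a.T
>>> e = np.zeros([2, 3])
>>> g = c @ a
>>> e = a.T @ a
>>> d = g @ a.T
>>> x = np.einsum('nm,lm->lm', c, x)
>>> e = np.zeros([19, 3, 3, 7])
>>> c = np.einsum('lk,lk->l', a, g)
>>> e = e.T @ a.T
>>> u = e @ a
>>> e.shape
(7, 3, 3, 2)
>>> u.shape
(7, 3, 3, 19)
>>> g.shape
(2, 19)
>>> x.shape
(3, 2)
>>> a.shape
(2, 19)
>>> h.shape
(2, 37)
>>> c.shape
(2,)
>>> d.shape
(2, 2)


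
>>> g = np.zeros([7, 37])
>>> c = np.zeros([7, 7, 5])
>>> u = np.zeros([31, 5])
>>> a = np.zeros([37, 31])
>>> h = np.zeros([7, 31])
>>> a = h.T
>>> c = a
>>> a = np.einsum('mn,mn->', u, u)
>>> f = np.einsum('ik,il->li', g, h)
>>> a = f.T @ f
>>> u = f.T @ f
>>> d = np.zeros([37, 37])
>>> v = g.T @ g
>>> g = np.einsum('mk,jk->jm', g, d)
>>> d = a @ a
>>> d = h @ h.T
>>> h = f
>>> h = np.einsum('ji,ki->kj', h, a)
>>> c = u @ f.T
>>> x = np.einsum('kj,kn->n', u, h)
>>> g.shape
(37, 7)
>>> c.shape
(7, 31)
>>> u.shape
(7, 7)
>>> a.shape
(7, 7)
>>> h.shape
(7, 31)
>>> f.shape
(31, 7)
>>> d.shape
(7, 7)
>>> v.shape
(37, 37)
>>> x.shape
(31,)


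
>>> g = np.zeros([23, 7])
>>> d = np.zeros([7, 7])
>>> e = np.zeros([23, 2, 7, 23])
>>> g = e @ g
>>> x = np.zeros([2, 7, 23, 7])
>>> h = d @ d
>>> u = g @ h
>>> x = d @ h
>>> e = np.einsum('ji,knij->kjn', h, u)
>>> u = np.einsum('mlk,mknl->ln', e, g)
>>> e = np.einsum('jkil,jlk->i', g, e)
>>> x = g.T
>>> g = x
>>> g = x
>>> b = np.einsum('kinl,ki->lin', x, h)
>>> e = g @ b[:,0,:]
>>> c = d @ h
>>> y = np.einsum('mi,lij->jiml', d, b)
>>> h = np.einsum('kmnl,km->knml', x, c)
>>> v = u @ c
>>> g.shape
(7, 7, 2, 23)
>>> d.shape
(7, 7)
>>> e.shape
(7, 7, 2, 2)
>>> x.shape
(7, 7, 2, 23)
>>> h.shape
(7, 2, 7, 23)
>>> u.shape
(7, 7)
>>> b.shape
(23, 7, 2)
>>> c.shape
(7, 7)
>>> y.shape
(2, 7, 7, 23)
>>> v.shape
(7, 7)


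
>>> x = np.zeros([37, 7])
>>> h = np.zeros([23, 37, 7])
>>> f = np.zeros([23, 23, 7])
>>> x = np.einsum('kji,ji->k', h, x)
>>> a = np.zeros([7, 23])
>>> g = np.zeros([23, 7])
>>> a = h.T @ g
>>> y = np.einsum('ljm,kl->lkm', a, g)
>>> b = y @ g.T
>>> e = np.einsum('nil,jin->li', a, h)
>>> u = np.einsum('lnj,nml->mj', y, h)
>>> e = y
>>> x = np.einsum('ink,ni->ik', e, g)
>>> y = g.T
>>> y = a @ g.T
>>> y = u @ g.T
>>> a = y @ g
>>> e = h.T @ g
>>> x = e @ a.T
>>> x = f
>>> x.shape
(23, 23, 7)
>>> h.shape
(23, 37, 7)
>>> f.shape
(23, 23, 7)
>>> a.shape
(37, 7)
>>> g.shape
(23, 7)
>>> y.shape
(37, 23)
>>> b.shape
(7, 23, 23)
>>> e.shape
(7, 37, 7)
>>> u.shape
(37, 7)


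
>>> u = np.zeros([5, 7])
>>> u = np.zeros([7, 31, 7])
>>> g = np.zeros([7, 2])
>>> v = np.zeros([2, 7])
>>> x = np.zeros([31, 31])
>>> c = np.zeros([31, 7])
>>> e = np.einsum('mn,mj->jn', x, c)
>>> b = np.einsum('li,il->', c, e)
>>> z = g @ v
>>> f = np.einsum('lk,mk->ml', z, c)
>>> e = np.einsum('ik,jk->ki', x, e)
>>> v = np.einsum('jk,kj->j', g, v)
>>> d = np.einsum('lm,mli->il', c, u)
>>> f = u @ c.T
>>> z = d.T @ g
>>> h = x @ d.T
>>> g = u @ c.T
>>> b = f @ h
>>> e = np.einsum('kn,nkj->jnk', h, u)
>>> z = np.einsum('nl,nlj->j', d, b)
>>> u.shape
(7, 31, 7)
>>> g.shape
(7, 31, 31)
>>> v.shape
(7,)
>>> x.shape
(31, 31)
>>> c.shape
(31, 7)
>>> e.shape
(7, 7, 31)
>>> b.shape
(7, 31, 7)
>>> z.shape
(7,)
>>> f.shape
(7, 31, 31)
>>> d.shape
(7, 31)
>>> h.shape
(31, 7)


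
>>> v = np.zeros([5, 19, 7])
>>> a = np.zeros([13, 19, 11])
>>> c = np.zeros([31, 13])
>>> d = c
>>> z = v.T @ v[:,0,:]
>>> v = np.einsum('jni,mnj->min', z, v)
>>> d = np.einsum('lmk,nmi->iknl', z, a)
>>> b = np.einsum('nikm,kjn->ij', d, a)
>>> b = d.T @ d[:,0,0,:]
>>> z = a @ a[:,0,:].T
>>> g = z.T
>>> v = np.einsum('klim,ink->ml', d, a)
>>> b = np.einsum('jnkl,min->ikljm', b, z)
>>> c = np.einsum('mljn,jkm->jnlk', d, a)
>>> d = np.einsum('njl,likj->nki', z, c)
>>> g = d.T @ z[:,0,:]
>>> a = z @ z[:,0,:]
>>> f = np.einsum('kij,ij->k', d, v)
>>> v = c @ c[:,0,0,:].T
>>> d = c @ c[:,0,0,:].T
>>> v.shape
(13, 7, 7, 13)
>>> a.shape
(13, 19, 13)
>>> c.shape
(13, 7, 7, 19)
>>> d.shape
(13, 7, 7, 13)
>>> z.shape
(13, 19, 13)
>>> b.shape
(19, 7, 7, 7, 13)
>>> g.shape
(7, 7, 13)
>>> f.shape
(13,)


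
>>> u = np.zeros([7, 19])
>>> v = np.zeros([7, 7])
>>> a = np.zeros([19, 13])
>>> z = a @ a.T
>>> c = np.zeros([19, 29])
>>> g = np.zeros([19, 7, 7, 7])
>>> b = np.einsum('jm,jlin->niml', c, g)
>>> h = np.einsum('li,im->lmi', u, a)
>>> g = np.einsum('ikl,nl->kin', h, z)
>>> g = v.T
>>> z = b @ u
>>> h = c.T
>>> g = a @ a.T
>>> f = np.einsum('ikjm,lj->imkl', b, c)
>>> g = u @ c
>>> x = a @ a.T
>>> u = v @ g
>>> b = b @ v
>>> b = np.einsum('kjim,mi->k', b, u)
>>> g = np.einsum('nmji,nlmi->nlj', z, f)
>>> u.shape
(7, 29)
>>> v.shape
(7, 7)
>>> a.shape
(19, 13)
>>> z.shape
(7, 7, 29, 19)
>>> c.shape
(19, 29)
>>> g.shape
(7, 7, 29)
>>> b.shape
(7,)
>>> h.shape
(29, 19)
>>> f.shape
(7, 7, 7, 19)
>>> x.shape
(19, 19)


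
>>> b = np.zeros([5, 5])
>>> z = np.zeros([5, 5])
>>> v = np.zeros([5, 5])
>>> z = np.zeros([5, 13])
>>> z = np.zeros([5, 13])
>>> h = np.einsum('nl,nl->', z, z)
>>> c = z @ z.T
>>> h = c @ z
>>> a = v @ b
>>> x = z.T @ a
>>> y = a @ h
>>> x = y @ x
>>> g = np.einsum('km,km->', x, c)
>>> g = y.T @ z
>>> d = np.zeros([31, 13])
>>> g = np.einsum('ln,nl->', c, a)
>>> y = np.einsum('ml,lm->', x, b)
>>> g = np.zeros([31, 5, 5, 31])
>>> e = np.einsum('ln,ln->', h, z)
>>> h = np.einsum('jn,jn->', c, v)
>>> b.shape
(5, 5)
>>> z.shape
(5, 13)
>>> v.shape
(5, 5)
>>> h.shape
()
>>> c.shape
(5, 5)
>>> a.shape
(5, 5)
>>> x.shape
(5, 5)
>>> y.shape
()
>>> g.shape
(31, 5, 5, 31)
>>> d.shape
(31, 13)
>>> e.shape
()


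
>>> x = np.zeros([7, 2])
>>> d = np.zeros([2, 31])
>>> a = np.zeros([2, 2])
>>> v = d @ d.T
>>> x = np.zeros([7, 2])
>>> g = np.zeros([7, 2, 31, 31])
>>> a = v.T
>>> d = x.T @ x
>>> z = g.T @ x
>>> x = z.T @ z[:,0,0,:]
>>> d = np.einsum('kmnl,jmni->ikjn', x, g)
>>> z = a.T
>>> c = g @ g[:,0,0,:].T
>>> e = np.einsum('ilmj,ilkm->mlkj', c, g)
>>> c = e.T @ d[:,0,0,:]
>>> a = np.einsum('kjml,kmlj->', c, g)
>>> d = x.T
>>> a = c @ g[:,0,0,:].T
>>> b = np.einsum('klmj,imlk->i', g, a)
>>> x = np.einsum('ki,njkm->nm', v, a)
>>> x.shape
(7, 7)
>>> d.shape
(2, 31, 2, 2)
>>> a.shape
(7, 31, 2, 7)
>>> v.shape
(2, 2)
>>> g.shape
(7, 2, 31, 31)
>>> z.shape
(2, 2)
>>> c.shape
(7, 31, 2, 31)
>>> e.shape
(31, 2, 31, 7)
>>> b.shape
(7,)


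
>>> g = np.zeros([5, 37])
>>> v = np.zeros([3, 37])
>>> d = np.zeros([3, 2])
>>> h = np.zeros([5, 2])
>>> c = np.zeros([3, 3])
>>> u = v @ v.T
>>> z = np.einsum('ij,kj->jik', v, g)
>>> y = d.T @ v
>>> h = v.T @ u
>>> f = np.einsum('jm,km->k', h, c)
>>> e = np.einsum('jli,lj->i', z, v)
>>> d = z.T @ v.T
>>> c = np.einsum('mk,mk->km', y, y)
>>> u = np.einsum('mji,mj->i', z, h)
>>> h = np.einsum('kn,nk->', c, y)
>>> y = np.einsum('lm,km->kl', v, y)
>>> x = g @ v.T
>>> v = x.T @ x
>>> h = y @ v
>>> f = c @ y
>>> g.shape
(5, 37)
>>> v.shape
(3, 3)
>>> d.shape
(5, 3, 3)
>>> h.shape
(2, 3)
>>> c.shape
(37, 2)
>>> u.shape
(5,)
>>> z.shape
(37, 3, 5)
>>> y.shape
(2, 3)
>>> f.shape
(37, 3)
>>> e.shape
(5,)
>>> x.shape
(5, 3)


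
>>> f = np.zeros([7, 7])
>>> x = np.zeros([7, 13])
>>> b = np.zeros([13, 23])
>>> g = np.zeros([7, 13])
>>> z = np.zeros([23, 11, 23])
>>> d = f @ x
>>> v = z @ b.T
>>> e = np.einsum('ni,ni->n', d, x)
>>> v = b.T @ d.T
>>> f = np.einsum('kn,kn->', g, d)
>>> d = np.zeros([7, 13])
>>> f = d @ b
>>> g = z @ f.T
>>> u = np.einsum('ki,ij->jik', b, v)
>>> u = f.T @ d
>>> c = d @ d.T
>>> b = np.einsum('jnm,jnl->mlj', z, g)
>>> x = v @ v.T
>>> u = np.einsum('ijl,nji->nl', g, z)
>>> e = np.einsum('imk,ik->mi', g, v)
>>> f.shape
(7, 23)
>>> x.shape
(23, 23)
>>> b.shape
(23, 7, 23)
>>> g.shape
(23, 11, 7)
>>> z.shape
(23, 11, 23)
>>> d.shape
(7, 13)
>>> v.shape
(23, 7)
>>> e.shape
(11, 23)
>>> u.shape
(23, 7)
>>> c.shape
(7, 7)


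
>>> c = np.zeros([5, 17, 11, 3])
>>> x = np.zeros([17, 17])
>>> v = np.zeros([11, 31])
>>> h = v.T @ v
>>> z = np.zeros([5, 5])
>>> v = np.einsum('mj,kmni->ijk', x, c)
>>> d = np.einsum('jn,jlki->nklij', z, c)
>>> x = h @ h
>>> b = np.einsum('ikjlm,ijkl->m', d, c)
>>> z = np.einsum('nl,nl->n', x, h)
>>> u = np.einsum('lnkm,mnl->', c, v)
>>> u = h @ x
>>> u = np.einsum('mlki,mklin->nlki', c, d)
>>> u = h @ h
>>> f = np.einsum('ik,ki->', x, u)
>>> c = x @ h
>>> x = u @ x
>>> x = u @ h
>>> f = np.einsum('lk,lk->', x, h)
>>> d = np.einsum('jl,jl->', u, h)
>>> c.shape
(31, 31)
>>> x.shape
(31, 31)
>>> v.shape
(3, 17, 5)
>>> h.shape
(31, 31)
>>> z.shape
(31,)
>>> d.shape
()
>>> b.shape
(5,)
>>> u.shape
(31, 31)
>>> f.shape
()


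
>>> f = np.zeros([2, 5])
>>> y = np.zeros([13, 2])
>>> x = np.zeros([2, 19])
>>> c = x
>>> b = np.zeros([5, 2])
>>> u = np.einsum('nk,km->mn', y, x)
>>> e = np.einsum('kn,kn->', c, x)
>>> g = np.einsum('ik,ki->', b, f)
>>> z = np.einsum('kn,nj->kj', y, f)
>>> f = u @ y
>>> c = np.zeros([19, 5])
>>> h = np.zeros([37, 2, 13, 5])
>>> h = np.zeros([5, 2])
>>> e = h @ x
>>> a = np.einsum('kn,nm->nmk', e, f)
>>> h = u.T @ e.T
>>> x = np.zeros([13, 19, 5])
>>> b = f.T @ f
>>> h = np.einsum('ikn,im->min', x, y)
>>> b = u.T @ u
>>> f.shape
(19, 2)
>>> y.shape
(13, 2)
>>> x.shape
(13, 19, 5)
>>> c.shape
(19, 5)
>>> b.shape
(13, 13)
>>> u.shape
(19, 13)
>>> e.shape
(5, 19)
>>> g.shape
()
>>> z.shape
(13, 5)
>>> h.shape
(2, 13, 5)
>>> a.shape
(19, 2, 5)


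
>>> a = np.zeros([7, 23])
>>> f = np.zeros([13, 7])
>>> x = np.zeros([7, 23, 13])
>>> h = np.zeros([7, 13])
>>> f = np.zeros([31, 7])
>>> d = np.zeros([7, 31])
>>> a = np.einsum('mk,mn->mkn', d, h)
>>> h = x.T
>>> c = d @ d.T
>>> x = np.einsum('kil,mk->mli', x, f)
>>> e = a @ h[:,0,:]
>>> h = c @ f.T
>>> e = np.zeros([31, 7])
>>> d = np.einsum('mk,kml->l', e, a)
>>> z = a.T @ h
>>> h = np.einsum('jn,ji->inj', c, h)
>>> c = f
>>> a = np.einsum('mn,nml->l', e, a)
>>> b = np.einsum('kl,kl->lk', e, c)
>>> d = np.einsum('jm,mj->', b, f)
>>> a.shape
(13,)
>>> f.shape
(31, 7)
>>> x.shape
(31, 13, 23)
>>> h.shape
(31, 7, 7)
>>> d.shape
()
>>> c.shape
(31, 7)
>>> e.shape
(31, 7)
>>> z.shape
(13, 31, 31)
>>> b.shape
(7, 31)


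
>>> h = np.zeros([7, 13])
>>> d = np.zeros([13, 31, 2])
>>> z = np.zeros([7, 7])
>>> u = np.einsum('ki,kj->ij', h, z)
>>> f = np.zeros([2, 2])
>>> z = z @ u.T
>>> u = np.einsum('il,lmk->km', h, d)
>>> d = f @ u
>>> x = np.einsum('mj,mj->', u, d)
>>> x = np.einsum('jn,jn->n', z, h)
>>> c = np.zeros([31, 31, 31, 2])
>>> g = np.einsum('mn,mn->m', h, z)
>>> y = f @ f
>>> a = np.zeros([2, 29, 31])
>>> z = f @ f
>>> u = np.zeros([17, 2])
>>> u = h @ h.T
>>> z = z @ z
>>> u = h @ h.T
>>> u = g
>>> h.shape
(7, 13)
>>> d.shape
(2, 31)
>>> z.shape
(2, 2)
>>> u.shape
(7,)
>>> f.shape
(2, 2)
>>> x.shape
(13,)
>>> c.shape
(31, 31, 31, 2)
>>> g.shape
(7,)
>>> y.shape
(2, 2)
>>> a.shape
(2, 29, 31)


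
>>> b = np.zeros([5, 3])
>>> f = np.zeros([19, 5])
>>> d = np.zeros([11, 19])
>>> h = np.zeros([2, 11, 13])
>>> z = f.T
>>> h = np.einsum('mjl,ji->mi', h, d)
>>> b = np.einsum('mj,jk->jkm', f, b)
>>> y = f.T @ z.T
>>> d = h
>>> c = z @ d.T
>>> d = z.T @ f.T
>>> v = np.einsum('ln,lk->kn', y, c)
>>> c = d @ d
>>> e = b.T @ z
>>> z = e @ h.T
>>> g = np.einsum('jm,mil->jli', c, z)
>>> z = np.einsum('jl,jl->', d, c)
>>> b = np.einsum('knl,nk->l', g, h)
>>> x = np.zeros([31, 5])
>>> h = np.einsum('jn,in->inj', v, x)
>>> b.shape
(3,)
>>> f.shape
(19, 5)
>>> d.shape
(19, 19)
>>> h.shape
(31, 5, 2)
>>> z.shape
()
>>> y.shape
(5, 5)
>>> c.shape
(19, 19)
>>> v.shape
(2, 5)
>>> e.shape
(19, 3, 19)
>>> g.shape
(19, 2, 3)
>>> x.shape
(31, 5)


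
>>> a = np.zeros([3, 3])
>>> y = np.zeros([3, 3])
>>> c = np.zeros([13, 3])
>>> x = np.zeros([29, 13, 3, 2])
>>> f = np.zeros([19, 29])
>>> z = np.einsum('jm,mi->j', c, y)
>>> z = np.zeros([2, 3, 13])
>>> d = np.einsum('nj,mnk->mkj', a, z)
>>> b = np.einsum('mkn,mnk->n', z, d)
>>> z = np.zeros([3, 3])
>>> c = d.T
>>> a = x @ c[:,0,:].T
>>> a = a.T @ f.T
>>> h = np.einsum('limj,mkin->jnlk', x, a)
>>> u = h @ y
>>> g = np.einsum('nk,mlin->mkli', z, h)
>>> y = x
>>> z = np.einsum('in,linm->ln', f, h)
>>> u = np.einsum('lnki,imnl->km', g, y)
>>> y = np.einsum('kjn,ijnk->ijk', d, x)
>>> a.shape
(3, 3, 13, 19)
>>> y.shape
(29, 13, 2)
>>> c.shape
(3, 13, 2)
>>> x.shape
(29, 13, 3, 2)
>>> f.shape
(19, 29)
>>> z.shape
(2, 29)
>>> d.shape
(2, 13, 3)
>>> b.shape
(13,)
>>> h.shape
(2, 19, 29, 3)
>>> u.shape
(19, 13)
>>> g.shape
(2, 3, 19, 29)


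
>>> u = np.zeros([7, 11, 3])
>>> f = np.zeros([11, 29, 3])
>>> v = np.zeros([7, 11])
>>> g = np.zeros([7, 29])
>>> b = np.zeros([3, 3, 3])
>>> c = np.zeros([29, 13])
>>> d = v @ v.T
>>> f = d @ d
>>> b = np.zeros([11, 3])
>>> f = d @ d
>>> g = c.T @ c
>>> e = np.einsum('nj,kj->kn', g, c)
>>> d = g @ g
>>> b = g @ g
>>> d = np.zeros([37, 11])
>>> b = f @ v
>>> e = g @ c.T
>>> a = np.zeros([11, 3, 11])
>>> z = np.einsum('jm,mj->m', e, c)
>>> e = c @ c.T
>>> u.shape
(7, 11, 3)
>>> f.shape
(7, 7)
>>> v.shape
(7, 11)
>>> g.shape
(13, 13)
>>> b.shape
(7, 11)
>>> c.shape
(29, 13)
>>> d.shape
(37, 11)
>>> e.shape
(29, 29)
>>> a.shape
(11, 3, 11)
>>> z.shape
(29,)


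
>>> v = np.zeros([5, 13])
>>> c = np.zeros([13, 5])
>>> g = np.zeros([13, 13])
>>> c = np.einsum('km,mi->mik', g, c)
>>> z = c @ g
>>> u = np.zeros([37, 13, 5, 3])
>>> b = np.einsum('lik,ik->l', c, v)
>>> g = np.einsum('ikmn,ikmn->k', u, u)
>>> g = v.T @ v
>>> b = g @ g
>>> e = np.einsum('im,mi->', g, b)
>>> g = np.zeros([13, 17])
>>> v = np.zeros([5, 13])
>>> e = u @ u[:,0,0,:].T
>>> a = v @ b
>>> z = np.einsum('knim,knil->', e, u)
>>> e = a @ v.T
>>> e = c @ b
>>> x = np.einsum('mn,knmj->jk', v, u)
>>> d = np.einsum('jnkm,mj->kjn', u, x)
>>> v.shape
(5, 13)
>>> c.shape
(13, 5, 13)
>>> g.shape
(13, 17)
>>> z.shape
()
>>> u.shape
(37, 13, 5, 3)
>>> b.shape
(13, 13)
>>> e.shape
(13, 5, 13)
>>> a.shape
(5, 13)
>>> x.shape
(3, 37)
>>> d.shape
(5, 37, 13)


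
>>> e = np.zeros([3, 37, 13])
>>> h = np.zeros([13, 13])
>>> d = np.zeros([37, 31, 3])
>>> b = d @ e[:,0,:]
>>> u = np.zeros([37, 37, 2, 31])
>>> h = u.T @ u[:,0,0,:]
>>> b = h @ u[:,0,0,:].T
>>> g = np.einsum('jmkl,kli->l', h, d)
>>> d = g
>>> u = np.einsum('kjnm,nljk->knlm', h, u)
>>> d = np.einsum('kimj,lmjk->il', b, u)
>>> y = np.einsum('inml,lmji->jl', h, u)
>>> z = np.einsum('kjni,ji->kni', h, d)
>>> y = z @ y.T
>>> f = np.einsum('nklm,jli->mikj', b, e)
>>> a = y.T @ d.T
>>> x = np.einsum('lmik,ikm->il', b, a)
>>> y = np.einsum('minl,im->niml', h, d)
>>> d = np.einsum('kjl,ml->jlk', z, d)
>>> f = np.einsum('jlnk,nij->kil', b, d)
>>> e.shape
(3, 37, 13)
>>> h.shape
(31, 2, 37, 31)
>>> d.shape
(37, 31, 31)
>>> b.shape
(31, 2, 37, 37)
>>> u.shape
(31, 37, 37, 31)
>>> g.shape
(31,)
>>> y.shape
(37, 2, 31, 31)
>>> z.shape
(31, 37, 31)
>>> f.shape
(37, 31, 2)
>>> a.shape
(37, 37, 2)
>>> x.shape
(37, 31)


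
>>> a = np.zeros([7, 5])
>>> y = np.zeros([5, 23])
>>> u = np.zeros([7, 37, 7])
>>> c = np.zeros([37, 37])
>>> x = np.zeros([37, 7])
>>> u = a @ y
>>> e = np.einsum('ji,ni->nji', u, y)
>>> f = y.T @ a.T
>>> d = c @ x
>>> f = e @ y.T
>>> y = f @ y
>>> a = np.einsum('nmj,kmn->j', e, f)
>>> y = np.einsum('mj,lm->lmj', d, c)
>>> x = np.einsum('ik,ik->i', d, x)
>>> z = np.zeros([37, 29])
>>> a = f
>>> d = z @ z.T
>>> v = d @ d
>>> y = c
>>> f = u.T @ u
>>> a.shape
(5, 7, 5)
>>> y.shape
(37, 37)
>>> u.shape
(7, 23)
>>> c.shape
(37, 37)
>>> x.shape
(37,)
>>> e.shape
(5, 7, 23)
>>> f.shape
(23, 23)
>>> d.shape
(37, 37)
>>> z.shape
(37, 29)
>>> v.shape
(37, 37)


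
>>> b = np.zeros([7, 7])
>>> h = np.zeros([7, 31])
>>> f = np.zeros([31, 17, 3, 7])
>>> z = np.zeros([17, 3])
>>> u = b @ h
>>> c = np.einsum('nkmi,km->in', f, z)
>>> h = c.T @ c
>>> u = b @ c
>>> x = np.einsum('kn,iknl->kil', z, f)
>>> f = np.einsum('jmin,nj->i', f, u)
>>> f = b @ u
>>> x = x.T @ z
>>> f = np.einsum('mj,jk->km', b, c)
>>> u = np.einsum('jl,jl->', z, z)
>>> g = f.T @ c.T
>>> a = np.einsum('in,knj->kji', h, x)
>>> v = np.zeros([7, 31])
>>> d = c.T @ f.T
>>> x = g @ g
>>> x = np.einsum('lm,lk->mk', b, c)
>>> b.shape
(7, 7)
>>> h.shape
(31, 31)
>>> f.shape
(31, 7)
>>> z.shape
(17, 3)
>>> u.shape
()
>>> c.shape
(7, 31)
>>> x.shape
(7, 31)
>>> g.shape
(7, 7)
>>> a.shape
(7, 3, 31)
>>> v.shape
(7, 31)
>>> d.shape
(31, 31)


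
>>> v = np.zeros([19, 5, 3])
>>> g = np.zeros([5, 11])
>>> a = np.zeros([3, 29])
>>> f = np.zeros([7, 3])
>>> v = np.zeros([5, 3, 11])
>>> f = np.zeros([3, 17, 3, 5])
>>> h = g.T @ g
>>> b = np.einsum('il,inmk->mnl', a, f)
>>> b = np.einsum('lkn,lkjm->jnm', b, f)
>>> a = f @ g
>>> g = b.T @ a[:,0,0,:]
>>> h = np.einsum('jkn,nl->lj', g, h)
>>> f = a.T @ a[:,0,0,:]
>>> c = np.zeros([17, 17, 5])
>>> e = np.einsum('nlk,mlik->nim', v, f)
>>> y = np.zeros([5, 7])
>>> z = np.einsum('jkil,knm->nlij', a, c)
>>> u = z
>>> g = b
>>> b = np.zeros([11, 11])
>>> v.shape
(5, 3, 11)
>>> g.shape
(3, 29, 5)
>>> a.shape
(3, 17, 3, 11)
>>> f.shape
(11, 3, 17, 11)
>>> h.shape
(11, 5)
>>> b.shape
(11, 11)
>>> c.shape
(17, 17, 5)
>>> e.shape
(5, 17, 11)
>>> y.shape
(5, 7)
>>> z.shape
(17, 11, 3, 3)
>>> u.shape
(17, 11, 3, 3)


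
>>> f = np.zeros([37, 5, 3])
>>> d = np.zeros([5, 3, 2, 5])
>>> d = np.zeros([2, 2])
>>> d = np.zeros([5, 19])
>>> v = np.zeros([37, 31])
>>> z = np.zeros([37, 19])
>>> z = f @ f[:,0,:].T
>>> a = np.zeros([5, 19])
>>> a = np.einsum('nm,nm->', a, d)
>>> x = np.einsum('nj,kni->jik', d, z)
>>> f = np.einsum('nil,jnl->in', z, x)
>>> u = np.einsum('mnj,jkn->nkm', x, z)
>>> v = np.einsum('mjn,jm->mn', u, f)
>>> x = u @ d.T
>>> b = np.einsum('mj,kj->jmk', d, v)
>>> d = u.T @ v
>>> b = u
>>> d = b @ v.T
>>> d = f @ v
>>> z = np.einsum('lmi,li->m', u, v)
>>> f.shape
(5, 37)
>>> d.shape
(5, 19)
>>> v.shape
(37, 19)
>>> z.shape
(5,)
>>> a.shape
()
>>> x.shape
(37, 5, 5)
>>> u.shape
(37, 5, 19)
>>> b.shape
(37, 5, 19)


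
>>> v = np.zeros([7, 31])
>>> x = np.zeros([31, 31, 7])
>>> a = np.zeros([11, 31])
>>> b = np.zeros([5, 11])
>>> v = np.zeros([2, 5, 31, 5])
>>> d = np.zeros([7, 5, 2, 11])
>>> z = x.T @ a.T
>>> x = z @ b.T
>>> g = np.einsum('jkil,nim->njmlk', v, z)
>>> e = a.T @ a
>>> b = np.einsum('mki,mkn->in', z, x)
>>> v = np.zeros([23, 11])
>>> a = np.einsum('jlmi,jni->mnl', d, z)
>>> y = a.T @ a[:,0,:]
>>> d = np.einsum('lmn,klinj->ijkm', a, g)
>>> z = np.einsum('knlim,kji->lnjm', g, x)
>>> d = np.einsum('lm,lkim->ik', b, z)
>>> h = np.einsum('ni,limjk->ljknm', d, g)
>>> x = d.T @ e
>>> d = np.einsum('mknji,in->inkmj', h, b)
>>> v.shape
(23, 11)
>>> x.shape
(2, 31)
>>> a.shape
(2, 31, 5)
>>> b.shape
(11, 5)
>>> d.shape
(11, 5, 5, 7, 31)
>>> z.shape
(11, 2, 31, 5)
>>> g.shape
(7, 2, 11, 5, 5)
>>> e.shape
(31, 31)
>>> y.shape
(5, 31, 5)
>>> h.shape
(7, 5, 5, 31, 11)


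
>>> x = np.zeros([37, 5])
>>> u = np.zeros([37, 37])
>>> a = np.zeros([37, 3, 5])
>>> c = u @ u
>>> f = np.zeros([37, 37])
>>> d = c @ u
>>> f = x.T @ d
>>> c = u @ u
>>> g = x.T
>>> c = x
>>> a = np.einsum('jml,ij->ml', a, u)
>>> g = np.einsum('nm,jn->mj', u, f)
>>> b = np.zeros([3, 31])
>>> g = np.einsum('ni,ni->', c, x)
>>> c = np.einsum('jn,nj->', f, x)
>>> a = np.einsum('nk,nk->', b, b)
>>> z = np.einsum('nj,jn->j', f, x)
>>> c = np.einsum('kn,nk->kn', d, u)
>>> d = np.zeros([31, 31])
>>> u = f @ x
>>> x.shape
(37, 5)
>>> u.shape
(5, 5)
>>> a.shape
()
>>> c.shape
(37, 37)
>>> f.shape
(5, 37)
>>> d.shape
(31, 31)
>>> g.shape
()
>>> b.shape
(3, 31)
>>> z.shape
(37,)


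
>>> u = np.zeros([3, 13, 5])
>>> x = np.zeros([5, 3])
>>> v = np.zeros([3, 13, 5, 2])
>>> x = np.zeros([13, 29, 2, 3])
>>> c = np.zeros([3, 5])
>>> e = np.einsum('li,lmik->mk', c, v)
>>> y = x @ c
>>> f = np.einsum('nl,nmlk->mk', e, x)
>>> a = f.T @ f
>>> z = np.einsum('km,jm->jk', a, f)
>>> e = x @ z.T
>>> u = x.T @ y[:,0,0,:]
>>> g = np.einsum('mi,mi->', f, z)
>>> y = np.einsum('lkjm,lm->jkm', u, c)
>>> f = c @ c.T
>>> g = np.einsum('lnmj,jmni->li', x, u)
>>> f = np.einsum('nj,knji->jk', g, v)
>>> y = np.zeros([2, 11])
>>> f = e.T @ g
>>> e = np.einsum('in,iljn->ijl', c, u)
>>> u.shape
(3, 2, 29, 5)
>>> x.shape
(13, 29, 2, 3)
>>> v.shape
(3, 13, 5, 2)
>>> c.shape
(3, 5)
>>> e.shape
(3, 29, 2)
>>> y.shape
(2, 11)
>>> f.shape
(29, 2, 29, 5)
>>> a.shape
(3, 3)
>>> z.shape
(29, 3)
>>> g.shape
(13, 5)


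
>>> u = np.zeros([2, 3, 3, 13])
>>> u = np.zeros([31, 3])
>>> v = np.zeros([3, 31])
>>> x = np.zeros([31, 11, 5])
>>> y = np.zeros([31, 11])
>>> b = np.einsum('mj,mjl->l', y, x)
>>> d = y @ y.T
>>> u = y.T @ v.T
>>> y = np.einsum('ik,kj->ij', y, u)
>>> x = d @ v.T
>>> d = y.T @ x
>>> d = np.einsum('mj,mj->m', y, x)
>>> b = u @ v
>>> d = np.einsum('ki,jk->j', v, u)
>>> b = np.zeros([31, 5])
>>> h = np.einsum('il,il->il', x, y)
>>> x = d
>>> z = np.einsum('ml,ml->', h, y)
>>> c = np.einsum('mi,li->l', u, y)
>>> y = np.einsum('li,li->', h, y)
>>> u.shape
(11, 3)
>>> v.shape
(3, 31)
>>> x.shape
(11,)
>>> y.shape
()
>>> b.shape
(31, 5)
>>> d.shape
(11,)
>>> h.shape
(31, 3)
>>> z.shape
()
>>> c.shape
(31,)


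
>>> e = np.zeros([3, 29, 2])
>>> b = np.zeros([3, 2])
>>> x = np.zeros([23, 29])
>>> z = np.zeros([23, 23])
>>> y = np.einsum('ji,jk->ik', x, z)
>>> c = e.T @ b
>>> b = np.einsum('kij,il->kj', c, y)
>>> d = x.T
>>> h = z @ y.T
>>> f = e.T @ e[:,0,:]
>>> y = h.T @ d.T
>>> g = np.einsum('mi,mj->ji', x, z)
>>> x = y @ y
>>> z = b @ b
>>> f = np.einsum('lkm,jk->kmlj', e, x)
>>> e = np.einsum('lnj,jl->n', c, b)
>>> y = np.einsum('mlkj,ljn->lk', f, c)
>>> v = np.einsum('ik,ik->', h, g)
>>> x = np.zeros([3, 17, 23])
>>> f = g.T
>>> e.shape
(29,)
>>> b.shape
(2, 2)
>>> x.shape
(3, 17, 23)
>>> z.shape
(2, 2)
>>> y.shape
(2, 3)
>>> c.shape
(2, 29, 2)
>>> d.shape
(29, 23)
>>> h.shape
(23, 29)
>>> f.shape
(29, 23)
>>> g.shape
(23, 29)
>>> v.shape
()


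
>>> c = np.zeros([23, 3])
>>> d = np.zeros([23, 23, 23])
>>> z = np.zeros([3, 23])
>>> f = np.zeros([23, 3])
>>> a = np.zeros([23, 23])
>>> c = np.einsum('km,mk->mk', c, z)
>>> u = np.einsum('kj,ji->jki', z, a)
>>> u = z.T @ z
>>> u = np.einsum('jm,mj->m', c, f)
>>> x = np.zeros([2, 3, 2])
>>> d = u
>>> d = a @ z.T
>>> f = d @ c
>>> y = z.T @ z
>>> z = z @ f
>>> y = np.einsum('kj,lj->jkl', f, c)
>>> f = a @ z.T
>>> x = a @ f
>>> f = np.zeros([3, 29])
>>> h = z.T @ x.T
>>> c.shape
(3, 23)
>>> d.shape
(23, 3)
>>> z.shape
(3, 23)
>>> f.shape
(3, 29)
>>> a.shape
(23, 23)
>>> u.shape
(23,)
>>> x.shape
(23, 3)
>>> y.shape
(23, 23, 3)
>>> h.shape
(23, 23)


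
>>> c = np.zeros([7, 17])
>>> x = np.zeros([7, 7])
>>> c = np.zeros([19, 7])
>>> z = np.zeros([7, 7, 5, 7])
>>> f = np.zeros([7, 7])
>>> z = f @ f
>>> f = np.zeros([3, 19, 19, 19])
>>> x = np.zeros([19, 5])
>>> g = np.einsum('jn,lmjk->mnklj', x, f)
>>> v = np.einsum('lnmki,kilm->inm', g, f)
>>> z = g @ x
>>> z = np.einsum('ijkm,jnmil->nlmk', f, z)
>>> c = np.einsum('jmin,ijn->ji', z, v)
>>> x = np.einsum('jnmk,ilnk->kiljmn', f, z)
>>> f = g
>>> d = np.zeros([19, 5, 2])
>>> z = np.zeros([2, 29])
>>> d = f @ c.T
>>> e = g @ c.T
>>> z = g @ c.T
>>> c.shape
(5, 19)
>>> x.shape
(19, 5, 5, 3, 19, 19)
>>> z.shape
(19, 5, 19, 3, 5)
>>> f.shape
(19, 5, 19, 3, 19)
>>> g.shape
(19, 5, 19, 3, 19)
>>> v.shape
(19, 5, 19)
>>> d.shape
(19, 5, 19, 3, 5)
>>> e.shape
(19, 5, 19, 3, 5)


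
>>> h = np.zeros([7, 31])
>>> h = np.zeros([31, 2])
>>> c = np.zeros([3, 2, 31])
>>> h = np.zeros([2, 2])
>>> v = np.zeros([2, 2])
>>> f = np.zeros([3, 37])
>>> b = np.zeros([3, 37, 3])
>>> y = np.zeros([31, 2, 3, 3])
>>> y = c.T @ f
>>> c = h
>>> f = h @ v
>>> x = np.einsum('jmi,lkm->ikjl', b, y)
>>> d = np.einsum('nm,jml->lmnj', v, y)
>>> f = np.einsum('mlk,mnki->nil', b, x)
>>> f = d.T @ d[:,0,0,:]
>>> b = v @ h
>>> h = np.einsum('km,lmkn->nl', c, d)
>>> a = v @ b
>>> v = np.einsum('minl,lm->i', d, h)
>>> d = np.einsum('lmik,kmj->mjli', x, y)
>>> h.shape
(31, 37)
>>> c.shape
(2, 2)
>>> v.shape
(2,)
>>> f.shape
(31, 2, 2, 31)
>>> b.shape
(2, 2)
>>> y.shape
(31, 2, 37)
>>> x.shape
(3, 2, 3, 31)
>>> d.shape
(2, 37, 3, 3)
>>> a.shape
(2, 2)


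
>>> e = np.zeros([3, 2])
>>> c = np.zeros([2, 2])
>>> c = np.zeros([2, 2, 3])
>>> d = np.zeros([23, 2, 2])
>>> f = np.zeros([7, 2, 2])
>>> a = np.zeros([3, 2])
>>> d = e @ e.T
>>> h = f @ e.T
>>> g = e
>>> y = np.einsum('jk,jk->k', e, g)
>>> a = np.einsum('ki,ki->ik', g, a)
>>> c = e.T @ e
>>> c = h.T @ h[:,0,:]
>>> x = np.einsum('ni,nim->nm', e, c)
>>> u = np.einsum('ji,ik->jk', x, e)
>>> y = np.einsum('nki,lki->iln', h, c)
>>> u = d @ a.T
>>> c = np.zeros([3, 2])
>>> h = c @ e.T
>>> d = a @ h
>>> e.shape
(3, 2)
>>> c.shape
(3, 2)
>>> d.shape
(2, 3)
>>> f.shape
(7, 2, 2)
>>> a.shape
(2, 3)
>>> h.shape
(3, 3)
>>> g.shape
(3, 2)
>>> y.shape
(3, 3, 7)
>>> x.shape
(3, 3)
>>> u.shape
(3, 2)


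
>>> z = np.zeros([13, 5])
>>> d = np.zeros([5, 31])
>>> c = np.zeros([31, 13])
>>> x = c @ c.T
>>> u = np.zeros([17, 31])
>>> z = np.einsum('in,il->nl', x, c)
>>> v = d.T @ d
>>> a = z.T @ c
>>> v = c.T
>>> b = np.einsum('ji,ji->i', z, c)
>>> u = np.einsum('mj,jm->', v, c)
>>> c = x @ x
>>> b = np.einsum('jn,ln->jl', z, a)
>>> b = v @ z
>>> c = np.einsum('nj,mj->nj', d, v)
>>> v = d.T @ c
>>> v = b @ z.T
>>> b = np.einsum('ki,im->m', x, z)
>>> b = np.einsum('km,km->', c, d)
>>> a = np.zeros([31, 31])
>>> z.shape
(31, 13)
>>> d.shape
(5, 31)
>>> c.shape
(5, 31)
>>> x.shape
(31, 31)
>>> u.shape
()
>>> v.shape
(13, 31)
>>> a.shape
(31, 31)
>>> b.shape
()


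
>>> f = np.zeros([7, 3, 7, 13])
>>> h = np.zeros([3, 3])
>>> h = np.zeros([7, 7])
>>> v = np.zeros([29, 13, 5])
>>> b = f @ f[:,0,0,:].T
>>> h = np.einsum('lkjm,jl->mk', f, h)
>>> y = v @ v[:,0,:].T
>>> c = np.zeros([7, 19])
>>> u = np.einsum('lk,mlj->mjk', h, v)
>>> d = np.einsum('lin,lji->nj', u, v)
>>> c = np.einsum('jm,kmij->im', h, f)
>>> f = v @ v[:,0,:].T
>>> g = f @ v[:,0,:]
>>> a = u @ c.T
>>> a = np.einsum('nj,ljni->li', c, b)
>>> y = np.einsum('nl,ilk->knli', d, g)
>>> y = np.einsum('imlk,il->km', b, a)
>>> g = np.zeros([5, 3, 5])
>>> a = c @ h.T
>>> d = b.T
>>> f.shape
(29, 13, 29)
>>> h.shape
(13, 3)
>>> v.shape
(29, 13, 5)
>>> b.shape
(7, 3, 7, 7)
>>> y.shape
(7, 3)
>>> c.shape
(7, 3)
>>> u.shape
(29, 5, 3)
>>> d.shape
(7, 7, 3, 7)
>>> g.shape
(5, 3, 5)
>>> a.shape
(7, 13)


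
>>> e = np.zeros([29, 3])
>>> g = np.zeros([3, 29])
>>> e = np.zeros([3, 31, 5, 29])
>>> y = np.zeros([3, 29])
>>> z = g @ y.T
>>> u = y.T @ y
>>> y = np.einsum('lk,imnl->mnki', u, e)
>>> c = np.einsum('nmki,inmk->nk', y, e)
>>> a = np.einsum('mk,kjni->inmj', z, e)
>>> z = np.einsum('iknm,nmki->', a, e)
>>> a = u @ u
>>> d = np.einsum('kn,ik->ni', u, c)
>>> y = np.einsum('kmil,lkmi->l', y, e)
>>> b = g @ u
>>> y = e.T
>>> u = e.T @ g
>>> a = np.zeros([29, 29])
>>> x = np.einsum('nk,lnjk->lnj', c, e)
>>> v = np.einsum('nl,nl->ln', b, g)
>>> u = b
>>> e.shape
(3, 31, 5, 29)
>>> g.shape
(3, 29)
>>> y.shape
(29, 5, 31, 3)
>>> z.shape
()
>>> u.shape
(3, 29)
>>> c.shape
(31, 29)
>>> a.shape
(29, 29)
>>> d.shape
(29, 31)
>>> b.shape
(3, 29)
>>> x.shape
(3, 31, 5)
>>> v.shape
(29, 3)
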